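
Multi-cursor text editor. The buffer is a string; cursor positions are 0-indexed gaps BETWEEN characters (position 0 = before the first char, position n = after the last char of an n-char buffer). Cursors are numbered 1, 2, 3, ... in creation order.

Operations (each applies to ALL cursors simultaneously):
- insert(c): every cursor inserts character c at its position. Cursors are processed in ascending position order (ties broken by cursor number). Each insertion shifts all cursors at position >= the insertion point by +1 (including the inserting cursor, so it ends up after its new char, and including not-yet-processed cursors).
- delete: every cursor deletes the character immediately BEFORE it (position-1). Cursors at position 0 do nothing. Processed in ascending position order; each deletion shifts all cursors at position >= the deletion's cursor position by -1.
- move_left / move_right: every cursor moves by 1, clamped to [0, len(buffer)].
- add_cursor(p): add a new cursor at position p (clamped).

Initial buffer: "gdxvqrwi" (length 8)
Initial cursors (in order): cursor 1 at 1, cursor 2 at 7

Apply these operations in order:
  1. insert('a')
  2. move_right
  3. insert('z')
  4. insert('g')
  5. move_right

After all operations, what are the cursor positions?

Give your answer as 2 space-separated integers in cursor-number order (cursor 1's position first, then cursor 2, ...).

Answer: 6 14

Derivation:
After op 1 (insert('a')): buffer="gadxvqrwai" (len 10), cursors c1@2 c2@9, authorship .1......2.
After op 2 (move_right): buffer="gadxvqrwai" (len 10), cursors c1@3 c2@10, authorship .1......2.
After op 3 (insert('z')): buffer="gadzxvqrwaiz" (len 12), cursors c1@4 c2@12, authorship .1.1.....2.2
After op 4 (insert('g')): buffer="gadzgxvqrwaizg" (len 14), cursors c1@5 c2@14, authorship .1.11.....2.22
After op 5 (move_right): buffer="gadzgxvqrwaizg" (len 14), cursors c1@6 c2@14, authorship .1.11.....2.22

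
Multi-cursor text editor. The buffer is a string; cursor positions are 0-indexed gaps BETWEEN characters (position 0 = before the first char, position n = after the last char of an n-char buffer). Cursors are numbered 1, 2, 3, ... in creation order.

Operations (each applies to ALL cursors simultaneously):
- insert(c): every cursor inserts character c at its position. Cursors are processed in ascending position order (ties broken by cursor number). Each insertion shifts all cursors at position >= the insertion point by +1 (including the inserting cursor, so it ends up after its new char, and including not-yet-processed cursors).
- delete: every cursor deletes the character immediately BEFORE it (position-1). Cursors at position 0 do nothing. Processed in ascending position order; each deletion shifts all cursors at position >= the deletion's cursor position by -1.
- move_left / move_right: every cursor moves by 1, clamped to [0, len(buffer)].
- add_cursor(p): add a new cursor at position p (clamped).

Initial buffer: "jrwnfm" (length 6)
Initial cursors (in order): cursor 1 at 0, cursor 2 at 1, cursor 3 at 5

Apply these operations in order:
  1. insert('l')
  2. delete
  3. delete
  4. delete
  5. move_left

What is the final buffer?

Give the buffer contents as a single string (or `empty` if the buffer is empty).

Answer: rwm

Derivation:
After op 1 (insert('l')): buffer="ljlrwnflm" (len 9), cursors c1@1 c2@3 c3@8, authorship 1.2....3.
After op 2 (delete): buffer="jrwnfm" (len 6), cursors c1@0 c2@1 c3@5, authorship ......
After op 3 (delete): buffer="rwnm" (len 4), cursors c1@0 c2@0 c3@3, authorship ....
After op 4 (delete): buffer="rwm" (len 3), cursors c1@0 c2@0 c3@2, authorship ...
After op 5 (move_left): buffer="rwm" (len 3), cursors c1@0 c2@0 c3@1, authorship ...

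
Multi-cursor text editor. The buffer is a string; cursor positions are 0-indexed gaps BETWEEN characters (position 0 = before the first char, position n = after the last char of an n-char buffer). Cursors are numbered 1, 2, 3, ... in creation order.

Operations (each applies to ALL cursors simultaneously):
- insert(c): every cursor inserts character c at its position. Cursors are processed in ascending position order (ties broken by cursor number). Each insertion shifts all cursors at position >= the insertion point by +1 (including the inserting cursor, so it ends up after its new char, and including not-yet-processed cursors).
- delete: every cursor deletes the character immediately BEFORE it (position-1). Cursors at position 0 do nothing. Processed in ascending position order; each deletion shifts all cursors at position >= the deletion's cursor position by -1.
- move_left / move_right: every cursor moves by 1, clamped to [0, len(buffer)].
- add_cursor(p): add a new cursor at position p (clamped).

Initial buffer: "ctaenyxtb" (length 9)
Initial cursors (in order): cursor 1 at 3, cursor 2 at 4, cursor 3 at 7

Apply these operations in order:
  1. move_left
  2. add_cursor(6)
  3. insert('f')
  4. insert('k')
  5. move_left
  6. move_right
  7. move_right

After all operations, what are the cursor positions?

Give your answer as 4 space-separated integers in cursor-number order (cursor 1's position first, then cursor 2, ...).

Answer: 5 8 15 15

Derivation:
After op 1 (move_left): buffer="ctaenyxtb" (len 9), cursors c1@2 c2@3 c3@6, authorship .........
After op 2 (add_cursor(6)): buffer="ctaenyxtb" (len 9), cursors c1@2 c2@3 c3@6 c4@6, authorship .........
After op 3 (insert('f')): buffer="ctfafenyffxtb" (len 13), cursors c1@3 c2@5 c3@10 c4@10, authorship ..1.2...34...
After op 4 (insert('k')): buffer="ctfkafkenyffkkxtb" (len 17), cursors c1@4 c2@7 c3@14 c4@14, authorship ..11.22...3434...
After op 5 (move_left): buffer="ctfkafkenyffkkxtb" (len 17), cursors c1@3 c2@6 c3@13 c4@13, authorship ..11.22...3434...
After op 6 (move_right): buffer="ctfkafkenyffkkxtb" (len 17), cursors c1@4 c2@7 c3@14 c4@14, authorship ..11.22...3434...
After op 7 (move_right): buffer="ctfkafkenyffkkxtb" (len 17), cursors c1@5 c2@8 c3@15 c4@15, authorship ..11.22...3434...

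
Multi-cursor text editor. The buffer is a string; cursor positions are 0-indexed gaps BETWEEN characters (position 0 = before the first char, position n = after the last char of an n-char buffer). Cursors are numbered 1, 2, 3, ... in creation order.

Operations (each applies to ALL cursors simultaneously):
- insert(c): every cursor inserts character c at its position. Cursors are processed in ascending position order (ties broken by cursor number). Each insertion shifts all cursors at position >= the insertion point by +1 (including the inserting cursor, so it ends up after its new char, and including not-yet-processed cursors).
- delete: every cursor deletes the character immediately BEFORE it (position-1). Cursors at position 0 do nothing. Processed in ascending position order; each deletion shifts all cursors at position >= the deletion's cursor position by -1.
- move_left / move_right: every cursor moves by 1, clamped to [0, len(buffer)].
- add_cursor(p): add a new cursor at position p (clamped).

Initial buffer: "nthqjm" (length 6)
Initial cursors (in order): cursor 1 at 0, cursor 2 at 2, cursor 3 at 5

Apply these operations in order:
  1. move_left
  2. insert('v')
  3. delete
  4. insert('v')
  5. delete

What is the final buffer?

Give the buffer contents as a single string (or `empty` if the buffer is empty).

Answer: nthqjm

Derivation:
After op 1 (move_left): buffer="nthqjm" (len 6), cursors c1@0 c2@1 c3@4, authorship ......
After op 2 (insert('v')): buffer="vnvthqvjm" (len 9), cursors c1@1 c2@3 c3@7, authorship 1.2...3..
After op 3 (delete): buffer="nthqjm" (len 6), cursors c1@0 c2@1 c3@4, authorship ......
After op 4 (insert('v')): buffer="vnvthqvjm" (len 9), cursors c1@1 c2@3 c3@7, authorship 1.2...3..
After op 5 (delete): buffer="nthqjm" (len 6), cursors c1@0 c2@1 c3@4, authorship ......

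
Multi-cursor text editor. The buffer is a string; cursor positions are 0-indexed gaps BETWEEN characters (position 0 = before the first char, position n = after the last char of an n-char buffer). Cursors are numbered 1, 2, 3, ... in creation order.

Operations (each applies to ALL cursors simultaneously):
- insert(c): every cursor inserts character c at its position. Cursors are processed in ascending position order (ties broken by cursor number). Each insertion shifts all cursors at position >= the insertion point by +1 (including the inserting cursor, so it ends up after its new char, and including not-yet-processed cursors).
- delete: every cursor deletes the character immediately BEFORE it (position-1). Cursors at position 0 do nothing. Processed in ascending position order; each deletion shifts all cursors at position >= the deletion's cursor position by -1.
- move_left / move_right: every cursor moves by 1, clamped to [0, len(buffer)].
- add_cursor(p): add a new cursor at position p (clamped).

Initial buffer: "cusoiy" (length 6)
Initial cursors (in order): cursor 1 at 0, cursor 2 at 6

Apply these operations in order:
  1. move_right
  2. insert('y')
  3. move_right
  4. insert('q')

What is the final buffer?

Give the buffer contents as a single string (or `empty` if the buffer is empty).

Answer: cyuqsoiyyq

Derivation:
After op 1 (move_right): buffer="cusoiy" (len 6), cursors c1@1 c2@6, authorship ......
After op 2 (insert('y')): buffer="cyusoiyy" (len 8), cursors c1@2 c2@8, authorship .1.....2
After op 3 (move_right): buffer="cyusoiyy" (len 8), cursors c1@3 c2@8, authorship .1.....2
After op 4 (insert('q')): buffer="cyuqsoiyyq" (len 10), cursors c1@4 c2@10, authorship .1.1....22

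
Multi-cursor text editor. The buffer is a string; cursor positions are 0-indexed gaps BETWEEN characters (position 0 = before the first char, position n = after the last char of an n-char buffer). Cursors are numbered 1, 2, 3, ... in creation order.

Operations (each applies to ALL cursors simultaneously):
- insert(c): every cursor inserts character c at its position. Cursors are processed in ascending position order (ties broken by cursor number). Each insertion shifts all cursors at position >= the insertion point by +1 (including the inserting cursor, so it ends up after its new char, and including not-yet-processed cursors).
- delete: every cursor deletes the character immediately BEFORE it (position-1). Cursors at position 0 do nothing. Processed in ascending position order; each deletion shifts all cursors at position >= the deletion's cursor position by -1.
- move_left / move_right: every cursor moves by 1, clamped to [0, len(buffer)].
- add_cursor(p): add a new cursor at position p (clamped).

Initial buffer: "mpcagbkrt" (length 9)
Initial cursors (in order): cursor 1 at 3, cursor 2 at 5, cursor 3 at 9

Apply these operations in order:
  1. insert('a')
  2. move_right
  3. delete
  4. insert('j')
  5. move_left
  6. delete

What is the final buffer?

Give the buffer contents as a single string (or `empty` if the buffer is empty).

After op 1 (insert('a')): buffer="mpcaagabkrta" (len 12), cursors c1@4 c2@7 c3@12, authorship ...1..2....3
After op 2 (move_right): buffer="mpcaagabkrta" (len 12), cursors c1@5 c2@8 c3@12, authorship ...1..2....3
After op 3 (delete): buffer="mpcagakrt" (len 9), cursors c1@4 c2@6 c3@9, authorship ...1.2...
After op 4 (insert('j')): buffer="mpcajgajkrtj" (len 12), cursors c1@5 c2@8 c3@12, authorship ...11.22...3
After op 5 (move_left): buffer="mpcajgajkrtj" (len 12), cursors c1@4 c2@7 c3@11, authorship ...11.22...3
After op 6 (delete): buffer="mpcjgjkrj" (len 9), cursors c1@3 c2@5 c3@8, authorship ...1.2..3

Answer: mpcjgjkrj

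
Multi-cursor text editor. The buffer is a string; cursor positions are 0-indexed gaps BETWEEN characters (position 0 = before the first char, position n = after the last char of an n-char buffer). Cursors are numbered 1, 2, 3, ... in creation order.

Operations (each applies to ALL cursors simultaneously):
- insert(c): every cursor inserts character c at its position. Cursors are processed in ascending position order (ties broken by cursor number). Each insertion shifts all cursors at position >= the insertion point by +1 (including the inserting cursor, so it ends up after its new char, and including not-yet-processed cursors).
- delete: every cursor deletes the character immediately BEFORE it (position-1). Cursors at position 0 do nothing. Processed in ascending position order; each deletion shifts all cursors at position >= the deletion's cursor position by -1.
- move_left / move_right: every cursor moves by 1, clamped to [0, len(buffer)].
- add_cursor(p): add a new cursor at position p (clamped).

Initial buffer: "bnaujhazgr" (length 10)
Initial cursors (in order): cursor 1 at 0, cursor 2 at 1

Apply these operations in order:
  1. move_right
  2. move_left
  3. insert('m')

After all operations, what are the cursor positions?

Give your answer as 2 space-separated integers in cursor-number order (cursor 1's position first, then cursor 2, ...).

Answer: 1 3

Derivation:
After op 1 (move_right): buffer="bnaujhazgr" (len 10), cursors c1@1 c2@2, authorship ..........
After op 2 (move_left): buffer="bnaujhazgr" (len 10), cursors c1@0 c2@1, authorship ..........
After op 3 (insert('m')): buffer="mbmnaujhazgr" (len 12), cursors c1@1 c2@3, authorship 1.2.........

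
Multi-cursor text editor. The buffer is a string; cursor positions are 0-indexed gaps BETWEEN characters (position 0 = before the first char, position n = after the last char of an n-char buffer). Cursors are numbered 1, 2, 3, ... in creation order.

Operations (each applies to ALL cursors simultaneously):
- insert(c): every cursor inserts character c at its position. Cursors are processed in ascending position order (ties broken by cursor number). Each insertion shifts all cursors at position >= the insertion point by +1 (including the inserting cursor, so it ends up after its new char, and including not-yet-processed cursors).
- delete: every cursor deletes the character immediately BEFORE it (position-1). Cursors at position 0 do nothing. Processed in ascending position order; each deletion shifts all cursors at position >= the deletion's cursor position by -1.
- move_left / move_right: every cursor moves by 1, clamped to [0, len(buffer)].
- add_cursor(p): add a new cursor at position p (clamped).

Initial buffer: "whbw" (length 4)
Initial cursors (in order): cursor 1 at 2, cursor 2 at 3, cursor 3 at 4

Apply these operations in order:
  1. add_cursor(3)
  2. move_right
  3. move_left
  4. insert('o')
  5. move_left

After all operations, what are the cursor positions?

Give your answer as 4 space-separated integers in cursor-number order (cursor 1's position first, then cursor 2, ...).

Answer: 2 6 6 6

Derivation:
After op 1 (add_cursor(3)): buffer="whbw" (len 4), cursors c1@2 c2@3 c4@3 c3@4, authorship ....
After op 2 (move_right): buffer="whbw" (len 4), cursors c1@3 c2@4 c3@4 c4@4, authorship ....
After op 3 (move_left): buffer="whbw" (len 4), cursors c1@2 c2@3 c3@3 c4@3, authorship ....
After op 4 (insert('o')): buffer="whobooow" (len 8), cursors c1@3 c2@7 c3@7 c4@7, authorship ..1.234.
After op 5 (move_left): buffer="whobooow" (len 8), cursors c1@2 c2@6 c3@6 c4@6, authorship ..1.234.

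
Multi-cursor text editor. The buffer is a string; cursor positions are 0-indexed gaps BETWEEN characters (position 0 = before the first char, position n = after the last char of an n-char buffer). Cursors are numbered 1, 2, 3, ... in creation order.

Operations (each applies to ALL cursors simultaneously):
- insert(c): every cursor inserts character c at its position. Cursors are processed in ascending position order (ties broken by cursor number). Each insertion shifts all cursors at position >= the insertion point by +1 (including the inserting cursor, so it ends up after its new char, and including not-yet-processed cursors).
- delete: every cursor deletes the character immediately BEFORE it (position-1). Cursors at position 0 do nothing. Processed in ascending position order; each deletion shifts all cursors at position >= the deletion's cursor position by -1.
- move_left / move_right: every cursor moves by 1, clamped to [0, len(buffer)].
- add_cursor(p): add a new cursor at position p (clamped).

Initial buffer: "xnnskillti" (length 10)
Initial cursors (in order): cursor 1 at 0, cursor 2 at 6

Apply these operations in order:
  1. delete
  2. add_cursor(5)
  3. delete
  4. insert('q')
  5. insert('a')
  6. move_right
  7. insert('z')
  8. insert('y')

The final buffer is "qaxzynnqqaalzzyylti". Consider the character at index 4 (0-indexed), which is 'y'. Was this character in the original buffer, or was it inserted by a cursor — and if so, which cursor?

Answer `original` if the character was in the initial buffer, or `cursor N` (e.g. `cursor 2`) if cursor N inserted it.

Answer: cursor 1

Derivation:
After op 1 (delete): buffer="xnnskllti" (len 9), cursors c1@0 c2@5, authorship .........
After op 2 (add_cursor(5)): buffer="xnnskllti" (len 9), cursors c1@0 c2@5 c3@5, authorship .........
After op 3 (delete): buffer="xnnllti" (len 7), cursors c1@0 c2@3 c3@3, authorship .......
After op 4 (insert('q')): buffer="qxnnqqllti" (len 10), cursors c1@1 c2@6 c3@6, authorship 1...23....
After op 5 (insert('a')): buffer="qaxnnqqaallti" (len 13), cursors c1@2 c2@9 c3@9, authorship 11...2323....
After op 6 (move_right): buffer="qaxnnqqaallti" (len 13), cursors c1@3 c2@10 c3@10, authorship 11...2323....
After op 7 (insert('z')): buffer="qaxznnqqaalzzlti" (len 16), cursors c1@4 c2@13 c3@13, authorship 11.1..2323.23...
After op 8 (insert('y')): buffer="qaxzynnqqaalzzyylti" (len 19), cursors c1@5 c2@16 c3@16, authorship 11.11..2323.2323...
Authorship (.=original, N=cursor N): 1 1 . 1 1 . . 2 3 2 3 . 2 3 2 3 . . .
Index 4: author = 1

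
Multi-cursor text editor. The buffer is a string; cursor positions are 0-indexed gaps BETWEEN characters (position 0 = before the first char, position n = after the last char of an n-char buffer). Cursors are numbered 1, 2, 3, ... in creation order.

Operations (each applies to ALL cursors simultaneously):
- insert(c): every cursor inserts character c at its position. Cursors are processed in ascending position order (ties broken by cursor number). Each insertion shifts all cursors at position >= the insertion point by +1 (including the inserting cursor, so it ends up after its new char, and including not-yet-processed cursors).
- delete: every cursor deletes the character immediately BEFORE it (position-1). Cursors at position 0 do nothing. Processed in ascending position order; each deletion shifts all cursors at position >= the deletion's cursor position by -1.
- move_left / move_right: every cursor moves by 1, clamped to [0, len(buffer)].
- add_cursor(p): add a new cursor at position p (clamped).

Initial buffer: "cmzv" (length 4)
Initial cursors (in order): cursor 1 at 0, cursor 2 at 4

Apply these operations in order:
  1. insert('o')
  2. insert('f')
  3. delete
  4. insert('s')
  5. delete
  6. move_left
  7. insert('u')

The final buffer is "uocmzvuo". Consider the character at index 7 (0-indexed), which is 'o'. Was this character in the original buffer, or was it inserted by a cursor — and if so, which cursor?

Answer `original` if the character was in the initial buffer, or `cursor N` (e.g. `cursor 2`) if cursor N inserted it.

After op 1 (insert('o')): buffer="ocmzvo" (len 6), cursors c1@1 c2@6, authorship 1....2
After op 2 (insert('f')): buffer="ofcmzvof" (len 8), cursors c1@2 c2@8, authorship 11....22
After op 3 (delete): buffer="ocmzvo" (len 6), cursors c1@1 c2@6, authorship 1....2
After op 4 (insert('s')): buffer="oscmzvos" (len 8), cursors c1@2 c2@8, authorship 11....22
After op 5 (delete): buffer="ocmzvo" (len 6), cursors c1@1 c2@6, authorship 1....2
After op 6 (move_left): buffer="ocmzvo" (len 6), cursors c1@0 c2@5, authorship 1....2
After op 7 (insert('u')): buffer="uocmzvuo" (len 8), cursors c1@1 c2@7, authorship 11....22
Authorship (.=original, N=cursor N): 1 1 . . . . 2 2
Index 7: author = 2

Answer: cursor 2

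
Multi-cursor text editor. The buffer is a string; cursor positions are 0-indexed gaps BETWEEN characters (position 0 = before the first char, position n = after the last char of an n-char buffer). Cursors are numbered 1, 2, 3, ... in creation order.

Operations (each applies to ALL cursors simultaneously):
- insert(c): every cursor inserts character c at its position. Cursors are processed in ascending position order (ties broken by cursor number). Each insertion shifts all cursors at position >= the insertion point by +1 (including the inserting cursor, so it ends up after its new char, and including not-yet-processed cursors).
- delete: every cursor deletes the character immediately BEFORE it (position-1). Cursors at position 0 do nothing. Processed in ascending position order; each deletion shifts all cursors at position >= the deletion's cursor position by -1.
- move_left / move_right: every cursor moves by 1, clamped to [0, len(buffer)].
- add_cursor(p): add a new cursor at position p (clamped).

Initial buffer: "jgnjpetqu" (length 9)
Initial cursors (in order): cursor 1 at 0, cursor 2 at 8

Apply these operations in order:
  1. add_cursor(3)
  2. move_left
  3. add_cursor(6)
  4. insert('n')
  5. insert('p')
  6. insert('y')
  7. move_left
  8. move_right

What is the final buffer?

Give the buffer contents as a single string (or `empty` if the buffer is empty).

Answer: npyjgnpynjpenpytnpyqu

Derivation:
After op 1 (add_cursor(3)): buffer="jgnjpetqu" (len 9), cursors c1@0 c3@3 c2@8, authorship .........
After op 2 (move_left): buffer="jgnjpetqu" (len 9), cursors c1@0 c3@2 c2@7, authorship .........
After op 3 (add_cursor(6)): buffer="jgnjpetqu" (len 9), cursors c1@0 c3@2 c4@6 c2@7, authorship .........
After op 4 (insert('n')): buffer="njgnnjpentnqu" (len 13), cursors c1@1 c3@4 c4@9 c2@11, authorship 1..3....4.2..
After op 5 (insert('p')): buffer="npjgnpnjpenptnpqu" (len 17), cursors c1@2 c3@6 c4@12 c2@15, authorship 11..33....44.22..
After op 6 (insert('y')): buffer="npyjgnpynjpenpytnpyqu" (len 21), cursors c1@3 c3@8 c4@15 c2@19, authorship 111..333....444.222..
After op 7 (move_left): buffer="npyjgnpynjpenpytnpyqu" (len 21), cursors c1@2 c3@7 c4@14 c2@18, authorship 111..333....444.222..
After op 8 (move_right): buffer="npyjgnpynjpenpytnpyqu" (len 21), cursors c1@3 c3@8 c4@15 c2@19, authorship 111..333....444.222..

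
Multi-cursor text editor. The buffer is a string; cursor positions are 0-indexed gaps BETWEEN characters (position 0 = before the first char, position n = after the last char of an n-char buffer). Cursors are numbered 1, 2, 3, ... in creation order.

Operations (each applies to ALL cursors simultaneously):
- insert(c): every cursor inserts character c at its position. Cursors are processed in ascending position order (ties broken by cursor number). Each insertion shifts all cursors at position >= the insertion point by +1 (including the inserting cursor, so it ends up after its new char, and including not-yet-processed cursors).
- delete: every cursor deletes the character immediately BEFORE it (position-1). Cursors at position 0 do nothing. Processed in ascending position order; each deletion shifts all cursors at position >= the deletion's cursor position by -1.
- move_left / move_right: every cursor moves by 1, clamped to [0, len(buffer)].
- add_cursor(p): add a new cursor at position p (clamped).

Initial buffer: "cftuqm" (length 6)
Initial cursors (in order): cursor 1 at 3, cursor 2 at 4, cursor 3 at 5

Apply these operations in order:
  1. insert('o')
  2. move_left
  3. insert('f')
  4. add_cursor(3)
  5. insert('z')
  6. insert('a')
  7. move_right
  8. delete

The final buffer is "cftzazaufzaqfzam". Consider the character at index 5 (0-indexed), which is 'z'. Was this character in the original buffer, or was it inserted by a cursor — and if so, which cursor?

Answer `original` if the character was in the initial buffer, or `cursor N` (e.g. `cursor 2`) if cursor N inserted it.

Answer: cursor 1

Derivation:
After op 1 (insert('o')): buffer="cftouoqom" (len 9), cursors c1@4 c2@6 c3@8, authorship ...1.2.3.
After op 2 (move_left): buffer="cftouoqom" (len 9), cursors c1@3 c2@5 c3@7, authorship ...1.2.3.
After op 3 (insert('f')): buffer="cftfoufoqfom" (len 12), cursors c1@4 c2@7 c3@10, authorship ...11.22.33.
After op 4 (add_cursor(3)): buffer="cftfoufoqfom" (len 12), cursors c4@3 c1@4 c2@7 c3@10, authorship ...11.22.33.
After op 5 (insert('z')): buffer="cftzfzoufzoqfzom" (len 16), cursors c4@4 c1@6 c2@10 c3@14, authorship ...4111.222.333.
After op 6 (insert('a')): buffer="cftzafzaoufzaoqfzaom" (len 20), cursors c4@5 c1@8 c2@13 c3@18, authorship ...441111.2222.3333.
After op 7 (move_right): buffer="cftzafzaoufzaoqfzaom" (len 20), cursors c4@6 c1@9 c2@14 c3@19, authorship ...441111.2222.3333.
After op 8 (delete): buffer="cftzazaufzaqfzam" (len 16), cursors c4@5 c1@7 c2@11 c3@15, authorship ...4411.222.333.
Authorship (.=original, N=cursor N): . . . 4 4 1 1 . 2 2 2 . 3 3 3 .
Index 5: author = 1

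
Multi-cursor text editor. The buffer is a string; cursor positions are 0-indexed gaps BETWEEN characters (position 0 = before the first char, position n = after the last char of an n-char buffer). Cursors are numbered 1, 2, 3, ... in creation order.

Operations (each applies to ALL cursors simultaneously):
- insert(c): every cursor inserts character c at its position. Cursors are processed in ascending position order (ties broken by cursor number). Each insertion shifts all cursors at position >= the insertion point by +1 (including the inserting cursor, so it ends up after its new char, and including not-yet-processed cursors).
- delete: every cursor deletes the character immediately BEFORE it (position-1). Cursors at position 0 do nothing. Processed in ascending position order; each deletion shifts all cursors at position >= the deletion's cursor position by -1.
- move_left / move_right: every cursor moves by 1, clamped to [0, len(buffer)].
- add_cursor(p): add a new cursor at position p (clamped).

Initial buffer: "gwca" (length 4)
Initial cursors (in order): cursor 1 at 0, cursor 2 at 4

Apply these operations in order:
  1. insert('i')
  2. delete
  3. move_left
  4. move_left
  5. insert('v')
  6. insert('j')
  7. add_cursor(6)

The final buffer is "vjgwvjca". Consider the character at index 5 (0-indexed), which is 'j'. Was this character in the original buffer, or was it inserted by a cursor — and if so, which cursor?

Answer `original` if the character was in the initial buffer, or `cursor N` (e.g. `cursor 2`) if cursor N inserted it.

After op 1 (insert('i')): buffer="igwcai" (len 6), cursors c1@1 c2@6, authorship 1....2
After op 2 (delete): buffer="gwca" (len 4), cursors c1@0 c2@4, authorship ....
After op 3 (move_left): buffer="gwca" (len 4), cursors c1@0 c2@3, authorship ....
After op 4 (move_left): buffer="gwca" (len 4), cursors c1@0 c2@2, authorship ....
After op 5 (insert('v')): buffer="vgwvca" (len 6), cursors c1@1 c2@4, authorship 1..2..
After op 6 (insert('j')): buffer="vjgwvjca" (len 8), cursors c1@2 c2@6, authorship 11..22..
After op 7 (add_cursor(6)): buffer="vjgwvjca" (len 8), cursors c1@2 c2@6 c3@6, authorship 11..22..
Authorship (.=original, N=cursor N): 1 1 . . 2 2 . .
Index 5: author = 2

Answer: cursor 2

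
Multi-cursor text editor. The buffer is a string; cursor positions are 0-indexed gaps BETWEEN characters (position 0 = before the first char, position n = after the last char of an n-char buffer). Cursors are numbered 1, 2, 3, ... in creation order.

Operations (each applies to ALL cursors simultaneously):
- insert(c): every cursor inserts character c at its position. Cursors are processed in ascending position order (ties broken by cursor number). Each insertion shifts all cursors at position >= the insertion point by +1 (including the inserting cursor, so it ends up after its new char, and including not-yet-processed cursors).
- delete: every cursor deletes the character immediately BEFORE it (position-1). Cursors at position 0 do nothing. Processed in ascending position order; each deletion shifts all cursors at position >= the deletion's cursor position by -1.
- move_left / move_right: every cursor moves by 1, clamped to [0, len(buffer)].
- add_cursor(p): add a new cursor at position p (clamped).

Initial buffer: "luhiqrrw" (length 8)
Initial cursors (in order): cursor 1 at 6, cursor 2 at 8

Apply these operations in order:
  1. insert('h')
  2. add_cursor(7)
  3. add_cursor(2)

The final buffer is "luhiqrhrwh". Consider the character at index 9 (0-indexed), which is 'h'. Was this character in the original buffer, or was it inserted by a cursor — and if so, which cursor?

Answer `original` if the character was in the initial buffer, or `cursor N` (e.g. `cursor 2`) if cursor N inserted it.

Answer: cursor 2

Derivation:
After op 1 (insert('h')): buffer="luhiqrhrwh" (len 10), cursors c1@7 c2@10, authorship ......1..2
After op 2 (add_cursor(7)): buffer="luhiqrhrwh" (len 10), cursors c1@7 c3@7 c2@10, authorship ......1..2
After op 3 (add_cursor(2)): buffer="luhiqrhrwh" (len 10), cursors c4@2 c1@7 c3@7 c2@10, authorship ......1..2
Authorship (.=original, N=cursor N): . . . . . . 1 . . 2
Index 9: author = 2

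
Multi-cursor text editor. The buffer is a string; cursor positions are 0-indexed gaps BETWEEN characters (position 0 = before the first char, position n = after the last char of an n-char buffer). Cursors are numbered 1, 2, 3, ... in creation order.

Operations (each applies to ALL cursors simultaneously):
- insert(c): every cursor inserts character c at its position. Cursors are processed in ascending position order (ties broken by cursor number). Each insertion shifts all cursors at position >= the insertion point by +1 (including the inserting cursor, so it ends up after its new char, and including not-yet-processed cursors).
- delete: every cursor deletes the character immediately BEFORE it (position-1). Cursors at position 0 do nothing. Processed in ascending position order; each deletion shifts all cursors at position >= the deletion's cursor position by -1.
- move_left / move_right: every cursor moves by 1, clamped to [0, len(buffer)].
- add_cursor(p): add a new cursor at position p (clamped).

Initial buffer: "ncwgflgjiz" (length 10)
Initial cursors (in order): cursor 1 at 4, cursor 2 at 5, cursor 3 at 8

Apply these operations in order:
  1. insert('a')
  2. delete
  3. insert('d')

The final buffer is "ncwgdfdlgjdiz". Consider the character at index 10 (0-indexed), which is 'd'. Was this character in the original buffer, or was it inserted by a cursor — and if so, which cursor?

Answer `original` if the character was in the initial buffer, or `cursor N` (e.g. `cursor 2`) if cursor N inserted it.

Answer: cursor 3

Derivation:
After op 1 (insert('a')): buffer="ncwgafalgjaiz" (len 13), cursors c1@5 c2@7 c3@11, authorship ....1.2...3..
After op 2 (delete): buffer="ncwgflgjiz" (len 10), cursors c1@4 c2@5 c3@8, authorship ..........
After op 3 (insert('d')): buffer="ncwgdfdlgjdiz" (len 13), cursors c1@5 c2@7 c3@11, authorship ....1.2...3..
Authorship (.=original, N=cursor N): . . . . 1 . 2 . . . 3 . .
Index 10: author = 3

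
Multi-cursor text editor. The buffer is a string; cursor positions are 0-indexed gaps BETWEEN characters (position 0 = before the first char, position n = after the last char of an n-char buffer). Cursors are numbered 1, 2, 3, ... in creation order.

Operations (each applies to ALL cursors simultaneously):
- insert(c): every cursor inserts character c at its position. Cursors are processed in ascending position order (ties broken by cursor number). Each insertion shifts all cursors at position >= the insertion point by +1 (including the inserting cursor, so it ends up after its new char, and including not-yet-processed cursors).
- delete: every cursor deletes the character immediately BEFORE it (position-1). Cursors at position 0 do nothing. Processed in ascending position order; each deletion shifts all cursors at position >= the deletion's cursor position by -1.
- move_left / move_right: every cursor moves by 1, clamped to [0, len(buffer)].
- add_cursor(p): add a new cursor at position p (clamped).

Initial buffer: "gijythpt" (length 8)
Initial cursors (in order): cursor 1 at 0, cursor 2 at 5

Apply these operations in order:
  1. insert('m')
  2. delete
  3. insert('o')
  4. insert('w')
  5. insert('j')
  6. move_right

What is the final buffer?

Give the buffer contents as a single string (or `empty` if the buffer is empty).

After op 1 (insert('m')): buffer="mgijytmhpt" (len 10), cursors c1@1 c2@7, authorship 1.....2...
After op 2 (delete): buffer="gijythpt" (len 8), cursors c1@0 c2@5, authorship ........
After op 3 (insert('o')): buffer="ogijytohpt" (len 10), cursors c1@1 c2@7, authorship 1.....2...
After op 4 (insert('w')): buffer="owgijytowhpt" (len 12), cursors c1@2 c2@9, authorship 11.....22...
After op 5 (insert('j')): buffer="owjgijytowjhpt" (len 14), cursors c1@3 c2@11, authorship 111.....222...
After op 6 (move_right): buffer="owjgijytowjhpt" (len 14), cursors c1@4 c2@12, authorship 111.....222...

Answer: owjgijytowjhpt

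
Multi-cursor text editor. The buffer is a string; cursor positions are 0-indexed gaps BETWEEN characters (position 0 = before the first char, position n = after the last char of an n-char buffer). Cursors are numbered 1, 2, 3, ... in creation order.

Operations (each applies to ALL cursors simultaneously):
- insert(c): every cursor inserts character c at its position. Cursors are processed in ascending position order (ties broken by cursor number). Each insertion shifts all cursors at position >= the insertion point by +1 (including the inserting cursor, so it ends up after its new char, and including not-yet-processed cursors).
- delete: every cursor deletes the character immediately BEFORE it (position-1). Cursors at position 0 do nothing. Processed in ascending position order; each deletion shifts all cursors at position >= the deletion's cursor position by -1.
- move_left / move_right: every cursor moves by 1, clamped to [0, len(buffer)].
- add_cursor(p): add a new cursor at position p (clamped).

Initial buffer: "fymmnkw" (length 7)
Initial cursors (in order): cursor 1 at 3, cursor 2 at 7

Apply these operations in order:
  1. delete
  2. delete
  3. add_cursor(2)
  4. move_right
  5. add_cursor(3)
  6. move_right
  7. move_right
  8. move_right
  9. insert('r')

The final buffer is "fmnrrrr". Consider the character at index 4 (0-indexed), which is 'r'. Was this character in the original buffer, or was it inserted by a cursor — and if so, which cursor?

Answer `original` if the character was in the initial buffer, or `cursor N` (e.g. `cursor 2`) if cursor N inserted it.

Answer: cursor 2

Derivation:
After op 1 (delete): buffer="fymnk" (len 5), cursors c1@2 c2@5, authorship .....
After op 2 (delete): buffer="fmn" (len 3), cursors c1@1 c2@3, authorship ...
After op 3 (add_cursor(2)): buffer="fmn" (len 3), cursors c1@1 c3@2 c2@3, authorship ...
After op 4 (move_right): buffer="fmn" (len 3), cursors c1@2 c2@3 c3@3, authorship ...
After op 5 (add_cursor(3)): buffer="fmn" (len 3), cursors c1@2 c2@3 c3@3 c4@3, authorship ...
After op 6 (move_right): buffer="fmn" (len 3), cursors c1@3 c2@3 c3@3 c4@3, authorship ...
After op 7 (move_right): buffer="fmn" (len 3), cursors c1@3 c2@3 c3@3 c4@3, authorship ...
After op 8 (move_right): buffer="fmn" (len 3), cursors c1@3 c2@3 c3@3 c4@3, authorship ...
After op 9 (insert('r')): buffer="fmnrrrr" (len 7), cursors c1@7 c2@7 c3@7 c4@7, authorship ...1234
Authorship (.=original, N=cursor N): . . . 1 2 3 4
Index 4: author = 2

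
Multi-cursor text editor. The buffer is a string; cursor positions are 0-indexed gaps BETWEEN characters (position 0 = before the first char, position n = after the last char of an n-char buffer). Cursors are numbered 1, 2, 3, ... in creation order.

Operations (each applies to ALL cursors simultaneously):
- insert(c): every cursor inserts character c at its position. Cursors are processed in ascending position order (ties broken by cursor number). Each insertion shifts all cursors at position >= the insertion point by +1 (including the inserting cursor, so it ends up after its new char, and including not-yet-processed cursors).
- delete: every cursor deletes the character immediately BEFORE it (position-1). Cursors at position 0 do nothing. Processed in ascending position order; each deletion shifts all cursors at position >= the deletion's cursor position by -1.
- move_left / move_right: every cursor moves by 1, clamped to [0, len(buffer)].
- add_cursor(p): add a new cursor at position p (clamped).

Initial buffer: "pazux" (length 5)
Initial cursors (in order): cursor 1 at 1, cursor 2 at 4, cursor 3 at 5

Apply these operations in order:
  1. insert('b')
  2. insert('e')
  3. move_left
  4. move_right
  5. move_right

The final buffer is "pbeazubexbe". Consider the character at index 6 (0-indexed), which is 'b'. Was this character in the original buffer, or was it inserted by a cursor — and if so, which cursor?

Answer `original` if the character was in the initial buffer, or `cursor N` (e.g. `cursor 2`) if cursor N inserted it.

Answer: cursor 2

Derivation:
After op 1 (insert('b')): buffer="pbazubxb" (len 8), cursors c1@2 c2@6 c3@8, authorship .1...2.3
After op 2 (insert('e')): buffer="pbeazubexbe" (len 11), cursors c1@3 c2@8 c3@11, authorship .11...22.33
After op 3 (move_left): buffer="pbeazubexbe" (len 11), cursors c1@2 c2@7 c3@10, authorship .11...22.33
After op 4 (move_right): buffer="pbeazubexbe" (len 11), cursors c1@3 c2@8 c3@11, authorship .11...22.33
After op 5 (move_right): buffer="pbeazubexbe" (len 11), cursors c1@4 c2@9 c3@11, authorship .11...22.33
Authorship (.=original, N=cursor N): . 1 1 . . . 2 2 . 3 3
Index 6: author = 2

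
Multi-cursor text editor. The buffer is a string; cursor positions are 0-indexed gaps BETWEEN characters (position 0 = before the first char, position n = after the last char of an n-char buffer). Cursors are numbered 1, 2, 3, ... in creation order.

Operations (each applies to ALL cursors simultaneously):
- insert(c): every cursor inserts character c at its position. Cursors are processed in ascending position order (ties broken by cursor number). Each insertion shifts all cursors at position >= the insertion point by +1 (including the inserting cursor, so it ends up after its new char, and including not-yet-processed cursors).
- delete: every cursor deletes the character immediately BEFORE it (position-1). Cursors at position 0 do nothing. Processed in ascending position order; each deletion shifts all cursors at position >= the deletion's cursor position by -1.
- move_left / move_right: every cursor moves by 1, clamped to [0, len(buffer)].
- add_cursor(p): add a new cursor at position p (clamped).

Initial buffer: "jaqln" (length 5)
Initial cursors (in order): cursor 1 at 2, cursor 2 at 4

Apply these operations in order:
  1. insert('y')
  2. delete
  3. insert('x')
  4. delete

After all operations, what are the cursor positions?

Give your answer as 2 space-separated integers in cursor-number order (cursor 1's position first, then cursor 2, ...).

After op 1 (insert('y')): buffer="jayqlyn" (len 7), cursors c1@3 c2@6, authorship ..1..2.
After op 2 (delete): buffer="jaqln" (len 5), cursors c1@2 c2@4, authorship .....
After op 3 (insert('x')): buffer="jaxqlxn" (len 7), cursors c1@3 c2@6, authorship ..1..2.
After op 4 (delete): buffer="jaqln" (len 5), cursors c1@2 c2@4, authorship .....

Answer: 2 4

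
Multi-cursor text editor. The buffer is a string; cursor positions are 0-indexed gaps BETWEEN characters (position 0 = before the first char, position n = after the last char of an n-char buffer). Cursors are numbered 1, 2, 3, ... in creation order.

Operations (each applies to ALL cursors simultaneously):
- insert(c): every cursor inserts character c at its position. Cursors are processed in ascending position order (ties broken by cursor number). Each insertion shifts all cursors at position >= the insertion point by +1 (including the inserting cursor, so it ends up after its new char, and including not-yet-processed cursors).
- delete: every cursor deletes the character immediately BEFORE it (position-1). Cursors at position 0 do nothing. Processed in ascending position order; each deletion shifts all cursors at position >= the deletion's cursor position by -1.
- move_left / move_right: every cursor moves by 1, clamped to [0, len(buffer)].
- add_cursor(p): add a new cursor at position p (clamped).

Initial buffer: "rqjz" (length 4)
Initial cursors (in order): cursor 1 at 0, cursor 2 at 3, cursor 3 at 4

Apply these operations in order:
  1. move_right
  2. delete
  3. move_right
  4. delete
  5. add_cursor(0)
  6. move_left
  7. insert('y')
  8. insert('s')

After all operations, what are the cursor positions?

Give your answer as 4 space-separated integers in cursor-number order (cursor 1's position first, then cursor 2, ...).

Answer: 8 8 8 8

Derivation:
After op 1 (move_right): buffer="rqjz" (len 4), cursors c1@1 c2@4 c3@4, authorship ....
After op 2 (delete): buffer="q" (len 1), cursors c1@0 c2@1 c3@1, authorship .
After op 3 (move_right): buffer="q" (len 1), cursors c1@1 c2@1 c3@1, authorship .
After op 4 (delete): buffer="" (len 0), cursors c1@0 c2@0 c3@0, authorship 
After op 5 (add_cursor(0)): buffer="" (len 0), cursors c1@0 c2@0 c3@0 c4@0, authorship 
After op 6 (move_left): buffer="" (len 0), cursors c1@0 c2@0 c3@0 c4@0, authorship 
After op 7 (insert('y')): buffer="yyyy" (len 4), cursors c1@4 c2@4 c3@4 c4@4, authorship 1234
After op 8 (insert('s')): buffer="yyyyssss" (len 8), cursors c1@8 c2@8 c3@8 c4@8, authorship 12341234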